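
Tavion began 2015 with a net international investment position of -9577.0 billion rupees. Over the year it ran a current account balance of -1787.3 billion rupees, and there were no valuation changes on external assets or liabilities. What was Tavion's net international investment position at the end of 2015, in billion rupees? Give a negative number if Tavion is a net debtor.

-11364.3

With no valuation effects, change in NIIP = current account = -1787.3
End-of-year NIIP = -9577.0 + (-1787.3) = -11364.3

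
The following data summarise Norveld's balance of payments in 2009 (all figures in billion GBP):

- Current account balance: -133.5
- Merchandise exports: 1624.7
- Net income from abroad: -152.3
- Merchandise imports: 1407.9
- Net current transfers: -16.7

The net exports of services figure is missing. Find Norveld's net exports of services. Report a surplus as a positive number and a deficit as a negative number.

Current account = goods balance + services balance + net primary income + net secondary income
Sum of the known components = 47.8
Net exports of services = CA - (known components) = -133.5 - 47.8 = -181.3

-181.3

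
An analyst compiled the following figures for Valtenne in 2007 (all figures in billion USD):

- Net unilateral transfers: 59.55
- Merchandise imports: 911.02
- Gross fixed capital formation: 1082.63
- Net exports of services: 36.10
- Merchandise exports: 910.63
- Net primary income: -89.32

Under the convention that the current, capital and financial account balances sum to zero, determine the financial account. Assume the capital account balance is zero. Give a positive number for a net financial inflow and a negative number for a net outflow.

-5.94

Goods balance = 910.63 - 911.02 = -0.39
Services balance = 36.10
Trade balance (goods + services) = -0.39 + 36.10 = 35.71
Net primary income = -89.32
Net secondary income = 59.55
Current account = 35.71 + (-89.32) + 59.55 = 5.94
Financial account = -(5.94) = -5.94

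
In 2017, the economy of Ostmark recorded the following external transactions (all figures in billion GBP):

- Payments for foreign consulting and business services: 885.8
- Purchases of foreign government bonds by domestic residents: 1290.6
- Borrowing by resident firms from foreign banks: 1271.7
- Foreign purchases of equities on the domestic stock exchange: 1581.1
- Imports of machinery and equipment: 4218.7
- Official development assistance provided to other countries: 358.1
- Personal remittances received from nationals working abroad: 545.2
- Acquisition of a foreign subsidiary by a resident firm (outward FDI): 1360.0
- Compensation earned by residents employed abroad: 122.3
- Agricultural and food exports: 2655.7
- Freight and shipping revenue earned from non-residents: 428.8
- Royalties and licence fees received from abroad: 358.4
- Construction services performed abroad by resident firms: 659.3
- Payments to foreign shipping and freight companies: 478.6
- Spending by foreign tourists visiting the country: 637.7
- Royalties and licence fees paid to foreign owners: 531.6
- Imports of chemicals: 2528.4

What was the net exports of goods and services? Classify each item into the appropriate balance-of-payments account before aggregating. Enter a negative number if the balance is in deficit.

-3903.2

Goods: 2655.7 - 4218.7 - 2528.4 = -4091.4
Services: -478.6 - 531.6 + 428.8 - 885.8 + 358.4 + 659.3 + 637.7 = 188.2
Trade balance = -4091.4 + 188.2 = -3903.2
(Excluded from the trade balance — financial account: purchases of foreign government bonds by domestic residents 1290.6, borrowing by resident firms from foreign banks 1271.7, foreign purchases of equities on the domestic stock exchange 1581.1, acquisition of a foreign subsidiary by a resident firm (outward FDI) 1360.0; secondary income: official development assistance provided to other countries 358.1, personal remittances received from nationals working abroad 545.2; primary income: compensation earned by residents employed abroad 122.3.)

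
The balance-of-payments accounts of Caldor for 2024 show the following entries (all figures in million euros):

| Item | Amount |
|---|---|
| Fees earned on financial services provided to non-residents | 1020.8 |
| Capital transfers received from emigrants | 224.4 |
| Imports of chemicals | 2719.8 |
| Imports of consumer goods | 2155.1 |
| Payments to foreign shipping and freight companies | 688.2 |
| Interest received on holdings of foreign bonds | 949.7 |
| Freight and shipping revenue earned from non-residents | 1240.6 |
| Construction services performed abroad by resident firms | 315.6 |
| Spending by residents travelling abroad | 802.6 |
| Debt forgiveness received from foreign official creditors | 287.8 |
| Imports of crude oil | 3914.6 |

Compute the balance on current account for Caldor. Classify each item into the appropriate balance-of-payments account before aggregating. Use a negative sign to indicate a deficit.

-6753.6

Goods: -3914.6 - 2155.1 - 2719.8 = -8789.5
Services: 1020.8 + 1240.6 - 802.6 + 315.6 - 688.2 = 1086.2
Primary income: 949.7
Current account = (-8789.5) + 1086.2 + 949.7 = -6753.6
(Excluded from the current account — capital account: capital transfers received from emigrants 224.4, debt forgiveness received from foreign official creditors 287.8.)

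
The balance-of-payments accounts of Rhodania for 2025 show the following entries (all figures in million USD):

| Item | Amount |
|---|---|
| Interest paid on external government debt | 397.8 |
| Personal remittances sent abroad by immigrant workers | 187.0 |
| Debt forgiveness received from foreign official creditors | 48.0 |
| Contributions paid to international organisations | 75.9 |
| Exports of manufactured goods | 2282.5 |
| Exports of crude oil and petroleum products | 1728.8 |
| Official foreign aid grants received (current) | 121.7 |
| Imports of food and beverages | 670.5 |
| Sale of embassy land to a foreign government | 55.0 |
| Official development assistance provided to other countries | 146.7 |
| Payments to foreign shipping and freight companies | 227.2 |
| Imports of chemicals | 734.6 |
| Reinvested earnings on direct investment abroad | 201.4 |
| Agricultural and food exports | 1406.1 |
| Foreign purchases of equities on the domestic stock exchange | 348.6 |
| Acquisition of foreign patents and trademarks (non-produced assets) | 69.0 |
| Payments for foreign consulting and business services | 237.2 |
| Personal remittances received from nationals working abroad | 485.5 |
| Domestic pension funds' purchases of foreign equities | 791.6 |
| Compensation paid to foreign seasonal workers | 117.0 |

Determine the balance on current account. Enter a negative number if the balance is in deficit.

Goods: 1406.1 + 2282.5 - 670.5 - 734.6 + 1728.8 = 4012.3
Services: -237.2 - 227.2 = -464.4
Primary income: -117.0 + 201.4 - 397.8 = -313.4
Secondary income: -187.0 - 146.7 - 75.9 + 485.5 + 121.7 = 197.6
Current account = 4012.3 + (-464.4) + (-313.4) + 197.6 = 3432.1
(Excluded from the current account — capital account: debt forgiveness received from foreign official creditors 48.0, sale of embassy land to a foreign government 55.0, acquisition of foreign patents and trademarks (non-produced assets) 69.0; financial account: foreign purchases of equities on the domestic stock exchange 348.6, domestic pension funds' purchases of foreign equities 791.6.)

3432.1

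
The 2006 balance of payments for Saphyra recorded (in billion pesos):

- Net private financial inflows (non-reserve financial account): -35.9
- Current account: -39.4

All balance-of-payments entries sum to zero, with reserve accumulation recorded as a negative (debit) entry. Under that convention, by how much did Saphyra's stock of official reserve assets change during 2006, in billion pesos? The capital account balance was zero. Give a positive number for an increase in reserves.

-75.3

Official reserve transactions balance = -((-39.4) + (-35.9)) = 75.3
An accumulation of reserves is recorded as a debit (negative entry), so the change in the stock of reserves is the negative of that balance.
Change in official reserves = -(75.3) = -75.3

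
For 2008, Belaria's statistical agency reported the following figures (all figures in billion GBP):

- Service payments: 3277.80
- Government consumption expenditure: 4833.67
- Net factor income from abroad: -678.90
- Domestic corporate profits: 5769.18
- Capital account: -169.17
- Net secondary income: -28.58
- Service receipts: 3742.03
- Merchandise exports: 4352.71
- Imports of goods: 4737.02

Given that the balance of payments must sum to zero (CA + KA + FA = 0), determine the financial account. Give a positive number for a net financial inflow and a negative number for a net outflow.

796.73

Goods balance = 4352.71 - 4737.02 = -384.31
Services balance = 3742.03 - 3277.80 = 464.23
Trade balance (goods + services) = -384.31 + 464.23 = 79.92
Net primary income = -678.90
Net secondary income = -28.58
Current account = 79.92 + (-678.90) + (-28.58) = -627.56
Financial account = -(-627.56 + (-169.17)) = 796.73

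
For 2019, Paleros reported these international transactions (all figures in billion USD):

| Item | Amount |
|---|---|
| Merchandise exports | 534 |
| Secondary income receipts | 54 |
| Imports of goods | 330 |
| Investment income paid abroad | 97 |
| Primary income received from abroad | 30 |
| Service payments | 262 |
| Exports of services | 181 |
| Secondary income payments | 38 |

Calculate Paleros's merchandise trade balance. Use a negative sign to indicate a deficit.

204

Goods balance = 534 - 330 = 204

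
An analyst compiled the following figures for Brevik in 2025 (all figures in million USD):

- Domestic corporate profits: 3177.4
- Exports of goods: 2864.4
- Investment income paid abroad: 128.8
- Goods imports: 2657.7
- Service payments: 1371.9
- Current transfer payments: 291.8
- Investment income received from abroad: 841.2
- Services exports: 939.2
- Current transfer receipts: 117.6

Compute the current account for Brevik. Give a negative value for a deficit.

Goods balance = 2864.4 - 2657.7 = 206.7
Services balance = 939.2 - 1371.9 = -432.7
Trade balance (goods + services) = 206.7 + (-432.7) = -226.0
Net primary income = 841.2 - 128.8 = 712.4
Net secondary income = 117.6 - 291.8 = -174.2
Current account = -226.0 + 712.4 + (-174.2) = 312.2

312.2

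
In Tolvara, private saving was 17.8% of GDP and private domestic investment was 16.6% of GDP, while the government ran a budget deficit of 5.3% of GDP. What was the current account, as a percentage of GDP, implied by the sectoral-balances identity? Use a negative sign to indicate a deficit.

By the sectoral-balances identity, CA = (S_private - I) + (T - G).
Private balance = 17.8 - 16.6 = 1.2
Government balance (T - G) = -5.3
CA = 1.2 + (-5.3) = -4.1

-4.1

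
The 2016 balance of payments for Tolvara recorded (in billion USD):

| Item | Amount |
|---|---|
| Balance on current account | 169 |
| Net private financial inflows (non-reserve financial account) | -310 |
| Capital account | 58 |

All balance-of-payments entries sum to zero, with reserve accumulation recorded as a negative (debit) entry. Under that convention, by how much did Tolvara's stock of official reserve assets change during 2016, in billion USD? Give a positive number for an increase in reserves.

Official reserve transactions balance = -(169 + 58 + (-310)) = 83
An accumulation of reserves is recorded as a debit (negative entry), so the change in the stock of reserves is the negative of that balance.
Change in official reserves = -(83) = -83

-83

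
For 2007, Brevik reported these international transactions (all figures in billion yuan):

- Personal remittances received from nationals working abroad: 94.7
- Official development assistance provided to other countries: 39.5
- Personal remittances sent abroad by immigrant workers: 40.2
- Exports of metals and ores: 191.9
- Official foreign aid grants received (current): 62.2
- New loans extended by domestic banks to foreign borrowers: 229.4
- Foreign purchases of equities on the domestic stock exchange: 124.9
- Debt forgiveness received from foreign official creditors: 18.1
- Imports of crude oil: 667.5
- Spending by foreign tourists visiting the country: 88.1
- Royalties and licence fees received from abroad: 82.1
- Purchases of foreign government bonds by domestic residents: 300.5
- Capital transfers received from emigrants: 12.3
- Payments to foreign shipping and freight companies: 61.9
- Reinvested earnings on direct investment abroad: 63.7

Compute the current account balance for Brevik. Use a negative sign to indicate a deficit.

Goods: -667.5 + 191.9 = -475.6
Services: 82.1 - 61.9 + 88.1 = 108.3
Primary income: 63.7
Secondary income: -39.5 + 94.7 + 62.2 - 40.2 = 77.2
Current account = (-475.6) + 108.3 + 63.7 + 77.2 = -226.4
(Excluded from the current account — financial account: new loans extended by domestic banks to foreign borrowers 229.4, foreign purchases of equities on the domestic stock exchange 124.9, purchases of foreign government bonds by domestic residents 300.5; capital account: debt forgiveness received from foreign official creditors 18.1, capital transfers received from emigrants 12.3.)

-226.4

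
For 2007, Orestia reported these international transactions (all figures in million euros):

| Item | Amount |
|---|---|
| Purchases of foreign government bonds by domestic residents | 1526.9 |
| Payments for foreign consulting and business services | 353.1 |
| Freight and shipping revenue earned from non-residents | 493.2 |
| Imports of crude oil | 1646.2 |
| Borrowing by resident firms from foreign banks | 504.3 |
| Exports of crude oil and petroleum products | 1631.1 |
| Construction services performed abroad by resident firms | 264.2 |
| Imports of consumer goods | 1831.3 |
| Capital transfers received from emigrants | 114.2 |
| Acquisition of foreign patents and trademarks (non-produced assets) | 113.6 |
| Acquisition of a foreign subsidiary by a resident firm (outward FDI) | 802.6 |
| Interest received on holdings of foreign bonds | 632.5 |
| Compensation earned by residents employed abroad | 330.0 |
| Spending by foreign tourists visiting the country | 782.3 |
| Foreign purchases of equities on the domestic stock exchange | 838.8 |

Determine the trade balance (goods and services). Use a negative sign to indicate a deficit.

-659.8

Goods: -1646.2 + 1631.1 - 1831.3 = -1846.4
Services: 264.2 + 782.3 - 353.1 + 493.2 = 1186.6
Trade balance = -1846.4 + 1186.6 = -659.8
(Excluded from the trade balance — financial account: purchases of foreign government bonds by domestic residents 1526.9, borrowing by resident firms from foreign banks 504.3, acquisition of a foreign subsidiary by a resident firm (outward FDI) 802.6, foreign purchases of equities on the domestic stock exchange 838.8; capital account: capital transfers received from emigrants 114.2, acquisition of foreign patents and trademarks (non-produced assets) 113.6; primary income: interest received on holdings of foreign bonds 632.5, compensation earned by residents employed abroad 330.0.)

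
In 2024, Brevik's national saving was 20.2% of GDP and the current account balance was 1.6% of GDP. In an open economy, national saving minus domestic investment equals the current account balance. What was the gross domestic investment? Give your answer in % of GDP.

18.6

S - I = CA (net lending to the rest of the world).
I = S - CA = 20.2 - 1.6 = 18.6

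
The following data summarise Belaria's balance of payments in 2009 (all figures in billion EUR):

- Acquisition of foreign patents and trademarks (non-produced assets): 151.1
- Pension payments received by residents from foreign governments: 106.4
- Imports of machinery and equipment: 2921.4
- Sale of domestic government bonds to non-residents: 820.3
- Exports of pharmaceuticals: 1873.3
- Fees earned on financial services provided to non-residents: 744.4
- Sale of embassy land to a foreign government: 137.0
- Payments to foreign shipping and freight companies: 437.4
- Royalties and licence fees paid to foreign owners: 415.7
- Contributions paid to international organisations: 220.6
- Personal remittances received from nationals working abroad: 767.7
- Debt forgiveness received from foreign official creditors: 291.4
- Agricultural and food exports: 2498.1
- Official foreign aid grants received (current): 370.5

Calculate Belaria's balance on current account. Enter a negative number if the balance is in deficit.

2365.3

Goods: 2498.1 - 2921.4 + 1873.3 = 1450.0
Services: -437.4 + 744.4 - 415.7 = -108.7
Secondary income: -220.6 + 106.4 + 370.5 + 767.7 = 1024.0
Current account = 1450.0 + (-108.7) + 1024.0 = 2365.3
(Excluded from the current account — capital account: acquisition of foreign patents and trademarks (non-produced assets) 151.1, sale of embassy land to a foreign government 137.0, debt forgiveness received from foreign official creditors 291.4; financial account: sale of domestic government bonds to non-residents 820.3.)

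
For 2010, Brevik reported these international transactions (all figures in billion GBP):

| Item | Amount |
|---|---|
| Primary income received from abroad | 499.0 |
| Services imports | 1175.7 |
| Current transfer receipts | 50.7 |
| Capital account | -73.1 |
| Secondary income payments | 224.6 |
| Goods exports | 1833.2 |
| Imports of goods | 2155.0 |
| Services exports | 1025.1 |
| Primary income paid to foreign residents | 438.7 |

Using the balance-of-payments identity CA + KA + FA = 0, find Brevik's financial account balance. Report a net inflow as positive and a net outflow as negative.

659.1

Goods balance = 1833.2 - 2155.0 = -321.8
Services balance = 1025.1 - 1175.7 = -150.6
Trade balance (goods + services) = -321.8 + (-150.6) = -472.4
Net primary income = 499.0 - 438.7 = 60.3
Net secondary income = 50.7 - 224.6 = -173.9
Current account = -472.4 + 60.3 + (-173.9) = -586.0
Financial account = -(-586.0 + (-73.1)) = 659.1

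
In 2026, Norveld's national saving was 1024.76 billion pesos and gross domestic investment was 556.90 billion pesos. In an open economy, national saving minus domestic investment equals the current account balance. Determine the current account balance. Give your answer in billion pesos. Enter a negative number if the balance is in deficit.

467.86

CA = S - I = 1024.76 - 556.90 = 467.86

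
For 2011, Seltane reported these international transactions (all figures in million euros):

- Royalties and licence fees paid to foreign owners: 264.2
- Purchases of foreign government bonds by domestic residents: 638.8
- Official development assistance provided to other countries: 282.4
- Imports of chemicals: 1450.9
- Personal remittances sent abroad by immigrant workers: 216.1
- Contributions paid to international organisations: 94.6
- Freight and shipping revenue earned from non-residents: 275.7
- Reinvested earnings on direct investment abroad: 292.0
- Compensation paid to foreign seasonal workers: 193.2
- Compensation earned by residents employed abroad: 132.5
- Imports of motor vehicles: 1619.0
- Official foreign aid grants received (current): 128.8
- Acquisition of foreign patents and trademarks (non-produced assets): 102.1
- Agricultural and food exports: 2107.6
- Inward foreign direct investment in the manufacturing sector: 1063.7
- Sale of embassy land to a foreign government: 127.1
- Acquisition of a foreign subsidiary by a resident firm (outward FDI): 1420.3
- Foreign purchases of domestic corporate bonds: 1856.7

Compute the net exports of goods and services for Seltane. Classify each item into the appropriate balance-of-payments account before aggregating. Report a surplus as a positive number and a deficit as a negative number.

-950.8

Goods: 2107.6 - 1450.9 - 1619.0 = -962.3
Services: 275.7 - 264.2 = 11.5
Trade balance = -962.3 + 11.5 = -950.8
(Excluded from the trade balance — financial account: purchases of foreign government bonds by domestic residents 638.8, inward foreign direct investment in the manufacturing sector 1063.7, acquisition of a foreign subsidiary by a resident firm (outward FDI) 1420.3, foreign purchases of domestic corporate bonds 1856.7; secondary income: official development assistance provided to other countries 282.4, personal remittances sent abroad by immigrant workers 216.1, contributions paid to international organisations 94.6, official foreign aid grants received (current) 128.8; primary income: reinvested earnings on direct investment abroad 292.0, compensation paid to foreign seasonal workers 193.2, compensation earned by residents employed abroad 132.5; capital account: acquisition of foreign patents and trademarks (non-produced assets) 102.1, sale of embassy land to a foreign government 127.1.)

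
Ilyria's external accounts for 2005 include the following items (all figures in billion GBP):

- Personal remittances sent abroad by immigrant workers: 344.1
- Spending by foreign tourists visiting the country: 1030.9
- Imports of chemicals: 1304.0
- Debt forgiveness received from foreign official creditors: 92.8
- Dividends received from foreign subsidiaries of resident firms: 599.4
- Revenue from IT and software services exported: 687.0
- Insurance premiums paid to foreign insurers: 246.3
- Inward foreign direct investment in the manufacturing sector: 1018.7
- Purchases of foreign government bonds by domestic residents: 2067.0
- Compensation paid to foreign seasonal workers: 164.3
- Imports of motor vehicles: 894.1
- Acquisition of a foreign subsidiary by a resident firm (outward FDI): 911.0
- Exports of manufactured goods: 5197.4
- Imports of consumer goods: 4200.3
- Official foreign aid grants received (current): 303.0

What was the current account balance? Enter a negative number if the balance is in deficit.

664.6

Goods: -4200.3 + 5197.4 - 1304.0 - 894.1 = -1201.0
Services: 687.0 - 246.3 + 1030.9 = 1471.6
Primary income: 599.4 - 164.3 = 435.1
Secondary income: -344.1 + 303.0 = -41.1
Current account = (-1201.0) + 1471.6 + 435.1 + (-41.1) = 664.6
(Excluded from the current account — capital account: debt forgiveness received from foreign official creditors 92.8; financial account: inward foreign direct investment in the manufacturing sector 1018.7, purchases of foreign government bonds by domestic residents 2067.0, acquisition of a foreign subsidiary by a resident firm (outward FDI) 911.0.)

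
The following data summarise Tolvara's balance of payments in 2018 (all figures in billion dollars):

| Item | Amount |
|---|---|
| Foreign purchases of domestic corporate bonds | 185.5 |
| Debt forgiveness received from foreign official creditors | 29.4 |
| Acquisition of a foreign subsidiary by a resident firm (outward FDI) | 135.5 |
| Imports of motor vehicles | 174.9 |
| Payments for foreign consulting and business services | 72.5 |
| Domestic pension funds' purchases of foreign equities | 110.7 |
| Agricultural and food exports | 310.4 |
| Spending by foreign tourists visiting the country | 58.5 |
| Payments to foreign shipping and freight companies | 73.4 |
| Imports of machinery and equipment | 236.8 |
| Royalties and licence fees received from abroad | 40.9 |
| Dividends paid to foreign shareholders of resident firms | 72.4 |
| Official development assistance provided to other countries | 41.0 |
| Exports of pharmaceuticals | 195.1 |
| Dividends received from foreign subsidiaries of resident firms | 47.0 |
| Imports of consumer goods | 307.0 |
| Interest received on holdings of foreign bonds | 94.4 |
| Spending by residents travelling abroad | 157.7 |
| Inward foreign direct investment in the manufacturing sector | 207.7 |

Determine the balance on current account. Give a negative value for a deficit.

Goods: 195.1 - 236.8 - 174.9 - 307.0 + 310.4 = -213.2
Services: -72.5 + 58.5 + 40.9 - 73.4 - 157.7 = -204.2
Primary income: -72.4 + 94.4 + 47.0 = 69.0
Secondary income: -41.0
Current account = (-213.2) + (-204.2) + 69.0 + (-41.0) = -389.4
(Excluded from the current account — financial account: foreign purchases of domestic corporate bonds 185.5, acquisition of a foreign subsidiary by a resident firm (outward FDI) 135.5, domestic pension funds' purchases of foreign equities 110.7, inward foreign direct investment in the manufacturing sector 207.7; capital account: debt forgiveness received from foreign official creditors 29.4.)

-389.4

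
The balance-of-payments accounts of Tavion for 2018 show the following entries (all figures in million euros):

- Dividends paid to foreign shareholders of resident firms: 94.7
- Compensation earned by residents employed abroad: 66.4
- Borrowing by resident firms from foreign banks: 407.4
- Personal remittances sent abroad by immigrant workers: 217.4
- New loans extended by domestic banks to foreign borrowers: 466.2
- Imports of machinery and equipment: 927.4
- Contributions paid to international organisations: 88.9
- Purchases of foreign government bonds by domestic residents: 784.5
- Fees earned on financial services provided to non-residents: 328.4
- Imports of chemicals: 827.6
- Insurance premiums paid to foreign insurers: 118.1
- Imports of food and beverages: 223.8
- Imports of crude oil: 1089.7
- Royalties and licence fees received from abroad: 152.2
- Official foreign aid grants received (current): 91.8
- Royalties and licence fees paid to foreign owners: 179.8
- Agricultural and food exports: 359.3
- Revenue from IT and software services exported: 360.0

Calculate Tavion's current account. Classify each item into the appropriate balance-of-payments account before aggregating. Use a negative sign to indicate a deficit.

Goods: -827.6 - 1089.7 - 927.4 + 359.3 - 223.8 = -2709.2
Services: -118.1 + 360.0 + 152.2 + 328.4 - 179.8 = 542.7
Primary income: -94.7 + 66.4 = -28.3
Secondary income: 91.8 - 217.4 - 88.9 = -214.5
Current account = (-2709.2) + 542.7 + (-28.3) + (-214.5) = -2409.3
(Excluded from the current account — financial account: borrowing by resident firms from foreign banks 407.4, new loans extended by domestic banks to foreign borrowers 466.2, purchases of foreign government bonds by domestic residents 784.5.)

-2409.3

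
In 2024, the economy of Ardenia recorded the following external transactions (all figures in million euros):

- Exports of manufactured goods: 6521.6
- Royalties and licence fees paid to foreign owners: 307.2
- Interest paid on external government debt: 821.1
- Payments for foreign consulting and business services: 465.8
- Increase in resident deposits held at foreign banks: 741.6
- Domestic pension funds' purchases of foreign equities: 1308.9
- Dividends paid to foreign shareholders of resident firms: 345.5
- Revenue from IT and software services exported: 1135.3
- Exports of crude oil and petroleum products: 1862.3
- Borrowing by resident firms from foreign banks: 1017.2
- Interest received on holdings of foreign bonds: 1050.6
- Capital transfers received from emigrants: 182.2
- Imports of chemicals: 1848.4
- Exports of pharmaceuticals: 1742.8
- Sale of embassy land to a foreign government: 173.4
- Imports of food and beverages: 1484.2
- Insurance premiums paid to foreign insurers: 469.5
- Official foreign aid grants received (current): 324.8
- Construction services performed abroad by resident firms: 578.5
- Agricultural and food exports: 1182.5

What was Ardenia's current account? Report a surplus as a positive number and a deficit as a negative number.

Goods: 1182.5 - 1484.2 + 1742.8 + 1862.3 + 6521.6 - 1848.4 = 7976.6
Services: 578.5 + 1135.3 - 469.5 - 307.2 - 465.8 = 471.3
Primary income: -345.5 - 821.1 + 1050.6 = -116.0
Secondary income: 324.8
Current account = 7976.6 + 471.3 + (-116.0) + 324.8 = 8656.7
(Excluded from the current account — financial account: increase in resident deposits held at foreign banks 741.6, domestic pension funds' purchases of foreign equities 1308.9, borrowing by resident firms from foreign banks 1017.2; capital account: capital transfers received from emigrants 182.2, sale of embassy land to a foreign government 173.4.)

8656.7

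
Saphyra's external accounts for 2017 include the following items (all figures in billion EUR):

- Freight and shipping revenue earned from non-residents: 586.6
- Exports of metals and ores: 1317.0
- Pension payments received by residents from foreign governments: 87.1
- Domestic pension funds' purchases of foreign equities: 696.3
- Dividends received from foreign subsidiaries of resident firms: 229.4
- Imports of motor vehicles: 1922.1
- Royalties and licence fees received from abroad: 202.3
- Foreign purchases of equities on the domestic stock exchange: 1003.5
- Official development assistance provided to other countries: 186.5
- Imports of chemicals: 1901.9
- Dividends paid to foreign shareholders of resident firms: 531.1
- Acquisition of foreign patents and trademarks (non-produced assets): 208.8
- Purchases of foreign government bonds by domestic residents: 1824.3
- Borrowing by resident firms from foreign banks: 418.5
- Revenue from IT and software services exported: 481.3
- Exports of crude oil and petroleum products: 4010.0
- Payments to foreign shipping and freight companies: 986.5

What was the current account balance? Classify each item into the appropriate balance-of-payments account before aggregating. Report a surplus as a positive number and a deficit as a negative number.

Goods: 4010.0 - 1922.1 + 1317.0 - 1901.9 = 1503.0
Services: 586.6 - 986.5 + 481.3 + 202.3 = 283.7
Primary income: 229.4 - 531.1 = -301.7
Secondary income: 87.1 - 186.5 = -99.4
Current account = 1503.0 + 283.7 + (-301.7) + (-99.4) = 1385.6
(Excluded from the current account — financial account: domestic pension funds' purchases of foreign equities 696.3, foreign purchases of equities on the domestic stock exchange 1003.5, purchases of foreign government bonds by domestic residents 1824.3, borrowing by resident firms from foreign banks 418.5; capital account: acquisition of foreign patents and trademarks (non-produced assets) 208.8.)

1385.6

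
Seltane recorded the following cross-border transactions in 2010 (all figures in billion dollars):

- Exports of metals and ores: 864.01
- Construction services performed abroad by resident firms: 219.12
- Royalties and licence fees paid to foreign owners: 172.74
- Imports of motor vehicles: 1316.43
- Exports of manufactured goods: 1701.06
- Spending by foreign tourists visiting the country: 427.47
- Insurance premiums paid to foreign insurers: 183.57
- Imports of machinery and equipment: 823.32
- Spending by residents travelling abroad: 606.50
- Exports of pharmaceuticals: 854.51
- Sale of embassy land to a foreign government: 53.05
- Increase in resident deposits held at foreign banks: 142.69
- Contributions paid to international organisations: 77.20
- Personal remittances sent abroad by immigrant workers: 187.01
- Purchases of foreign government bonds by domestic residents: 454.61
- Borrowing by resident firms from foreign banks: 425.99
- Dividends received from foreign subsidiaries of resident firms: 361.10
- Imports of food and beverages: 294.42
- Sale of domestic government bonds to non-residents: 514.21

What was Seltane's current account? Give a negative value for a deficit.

766.08

Goods: -823.32 + 854.51 + 864.01 - 294.42 - 1316.43 + 1701.06 = 985.41
Services: 219.12 - 606.50 + 427.47 - 172.74 - 183.57 = -316.22
Primary income: 361.10
Secondary income: -77.20 - 187.01 = -264.21
Current account = 985.41 + (-316.22) + 361.10 + (-264.21) = 766.08
(Excluded from the current account — capital account: sale of embassy land to a foreign government 53.05; financial account: increase in resident deposits held at foreign banks 142.69, purchases of foreign government bonds by domestic residents 454.61, borrowing by resident firms from foreign banks 425.99, sale of domestic government bonds to non-residents 514.21.)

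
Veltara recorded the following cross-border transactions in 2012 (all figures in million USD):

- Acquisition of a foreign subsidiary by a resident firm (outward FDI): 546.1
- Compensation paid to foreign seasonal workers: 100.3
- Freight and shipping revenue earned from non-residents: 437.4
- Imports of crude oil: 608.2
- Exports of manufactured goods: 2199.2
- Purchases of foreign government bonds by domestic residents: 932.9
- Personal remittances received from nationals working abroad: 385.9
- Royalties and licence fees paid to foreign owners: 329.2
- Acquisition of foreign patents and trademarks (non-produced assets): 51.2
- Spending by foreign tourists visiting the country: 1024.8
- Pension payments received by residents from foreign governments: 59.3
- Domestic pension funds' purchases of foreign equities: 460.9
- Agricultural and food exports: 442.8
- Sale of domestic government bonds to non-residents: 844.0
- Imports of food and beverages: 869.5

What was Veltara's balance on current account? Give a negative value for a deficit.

2642.2

Goods: 442.8 + 2199.2 - 869.5 - 608.2 = 1164.3
Services: 437.4 + 1024.8 - 329.2 = 1133.0
Primary income: -100.3
Secondary income: 385.9 + 59.3 = 445.2
Current account = 1164.3 + 1133.0 + (-100.3) + 445.2 = 2642.2
(Excluded from the current account — financial account: acquisition of a foreign subsidiary by a resident firm (outward FDI) 546.1, purchases of foreign government bonds by domestic residents 932.9, domestic pension funds' purchases of foreign equities 460.9, sale of domestic government bonds to non-residents 844.0; capital account: acquisition of foreign patents and trademarks (non-produced assets) 51.2.)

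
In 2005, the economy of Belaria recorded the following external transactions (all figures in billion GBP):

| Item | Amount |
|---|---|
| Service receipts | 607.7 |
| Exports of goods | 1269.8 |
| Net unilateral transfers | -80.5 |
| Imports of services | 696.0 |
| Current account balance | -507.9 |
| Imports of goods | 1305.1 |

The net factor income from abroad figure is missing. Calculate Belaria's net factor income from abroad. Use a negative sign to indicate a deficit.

-303.8

Current account = goods balance + services balance + net primary income + net secondary income
Sum of the known components = -204.1
Net factor income from abroad = CA - (known components) = -507.9 - (-204.1) = -303.8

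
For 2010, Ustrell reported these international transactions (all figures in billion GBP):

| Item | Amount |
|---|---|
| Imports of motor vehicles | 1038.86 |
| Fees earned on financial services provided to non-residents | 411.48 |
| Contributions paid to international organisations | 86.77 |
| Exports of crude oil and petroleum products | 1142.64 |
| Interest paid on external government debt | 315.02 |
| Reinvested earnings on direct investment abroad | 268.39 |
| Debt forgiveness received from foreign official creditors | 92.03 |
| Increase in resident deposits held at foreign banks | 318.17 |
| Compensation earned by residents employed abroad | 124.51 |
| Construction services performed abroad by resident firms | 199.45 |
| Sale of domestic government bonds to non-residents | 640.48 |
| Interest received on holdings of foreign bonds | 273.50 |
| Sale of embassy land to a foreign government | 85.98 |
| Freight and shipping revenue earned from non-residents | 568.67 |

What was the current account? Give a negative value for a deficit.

Goods: 1142.64 - 1038.86 = 103.78
Services: 568.67 + 199.45 + 411.48 = 1179.60
Primary income: 268.39 + 124.51 - 315.02 + 273.50 = 351.38
Secondary income: -86.77
Current account = 103.78 + 1179.60 + 351.38 + (-86.77) = 1547.99
(Excluded from the current account — capital account: debt forgiveness received from foreign official creditors 92.03, sale of embassy land to a foreign government 85.98; financial account: increase in resident deposits held at foreign banks 318.17, sale of domestic government bonds to non-residents 640.48.)

1547.99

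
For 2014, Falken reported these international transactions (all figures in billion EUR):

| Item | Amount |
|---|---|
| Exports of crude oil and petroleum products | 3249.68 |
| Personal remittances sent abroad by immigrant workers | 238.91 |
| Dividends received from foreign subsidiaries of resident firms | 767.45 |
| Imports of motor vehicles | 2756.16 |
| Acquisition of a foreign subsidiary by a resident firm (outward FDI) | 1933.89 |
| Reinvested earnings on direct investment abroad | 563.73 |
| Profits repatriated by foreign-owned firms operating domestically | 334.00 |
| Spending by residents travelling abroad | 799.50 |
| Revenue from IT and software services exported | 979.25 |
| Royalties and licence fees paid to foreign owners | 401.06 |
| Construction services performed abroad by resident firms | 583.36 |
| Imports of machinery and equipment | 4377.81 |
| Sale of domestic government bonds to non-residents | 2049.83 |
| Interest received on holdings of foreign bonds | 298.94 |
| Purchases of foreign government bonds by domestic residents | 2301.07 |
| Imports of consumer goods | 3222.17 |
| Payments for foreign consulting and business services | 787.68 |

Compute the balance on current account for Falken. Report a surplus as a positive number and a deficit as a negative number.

Goods: -4377.81 + 3249.68 - 2756.16 - 3222.17 = -7106.46
Services: 583.36 + 979.25 - 401.06 - 787.68 - 799.50 = -425.63
Primary income: 563.73 + 298.94 + 767.45 - 334.00 = 1296.12
Secondary income: -238.91
Current account = (-7106.46) + (-425.63) + 1296.12 + (-238.91) = -6474.88
(Excluded from the current account — financial account: acquisition of a foreign subsidiary by a resident firm (outward FDI) 1933.89, sale of domestic government bonds to non-residents 2049.83, purchases of foreign government bonds by domestic residents 2301.07.)

-6474.88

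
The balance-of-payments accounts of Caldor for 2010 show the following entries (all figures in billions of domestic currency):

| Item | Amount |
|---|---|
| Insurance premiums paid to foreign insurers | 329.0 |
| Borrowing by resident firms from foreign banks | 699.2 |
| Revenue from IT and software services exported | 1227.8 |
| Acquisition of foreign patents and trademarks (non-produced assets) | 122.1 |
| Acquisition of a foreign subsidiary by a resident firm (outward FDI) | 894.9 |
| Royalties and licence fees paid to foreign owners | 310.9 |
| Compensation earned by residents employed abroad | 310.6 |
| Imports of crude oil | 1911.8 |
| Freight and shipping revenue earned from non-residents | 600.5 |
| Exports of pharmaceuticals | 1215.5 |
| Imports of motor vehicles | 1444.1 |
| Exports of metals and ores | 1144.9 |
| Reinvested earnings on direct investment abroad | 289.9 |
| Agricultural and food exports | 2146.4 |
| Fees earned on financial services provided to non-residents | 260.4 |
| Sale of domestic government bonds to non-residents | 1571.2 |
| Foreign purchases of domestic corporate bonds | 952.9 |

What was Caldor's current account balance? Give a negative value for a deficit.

3200.2

Goods: -1911.8 + 2146.4 - 1444.1 + 1215.5 + 1144.9 = 1150.9
Services: 1227.8 - 329.0 + 600.5 - 310.9 + 260.4 = 1448.8
Primary income: 310.6 + 289.9 = 600.5
Current account = 1150.9 + 1448.8 + 600.5 = 3200.2
(Excluded from the current account — financial account: borrowing by resident firms from foreign banks 699.2, acquisition of a foreign subsidiary by a resident firm (outward FDI) 894.9, sale of domestic government bonds to non-residents 1571.2, foreign purchases of domestic corporate bonds 952.9; capital account: acquisition of foreign patents and trademarks (non-produced assets) 122.1.)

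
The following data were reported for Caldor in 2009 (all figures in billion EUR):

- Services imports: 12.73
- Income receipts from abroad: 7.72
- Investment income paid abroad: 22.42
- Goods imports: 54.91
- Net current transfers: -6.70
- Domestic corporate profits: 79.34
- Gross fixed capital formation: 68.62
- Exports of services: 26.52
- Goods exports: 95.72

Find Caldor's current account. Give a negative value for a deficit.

33.20

Goods balance = 95.72 - 54.91 = 40.81
Services balance = 26.52 - 12.73 = 13.79
Trade balance (goods + services) = 40.81 + 13.79 = 54.60
Net primary income = 7.72 - 22.42 = -14.70
Net secondary income = -6.70
Current account = 54.60 + (-14.70) + (-6.70) = 33.20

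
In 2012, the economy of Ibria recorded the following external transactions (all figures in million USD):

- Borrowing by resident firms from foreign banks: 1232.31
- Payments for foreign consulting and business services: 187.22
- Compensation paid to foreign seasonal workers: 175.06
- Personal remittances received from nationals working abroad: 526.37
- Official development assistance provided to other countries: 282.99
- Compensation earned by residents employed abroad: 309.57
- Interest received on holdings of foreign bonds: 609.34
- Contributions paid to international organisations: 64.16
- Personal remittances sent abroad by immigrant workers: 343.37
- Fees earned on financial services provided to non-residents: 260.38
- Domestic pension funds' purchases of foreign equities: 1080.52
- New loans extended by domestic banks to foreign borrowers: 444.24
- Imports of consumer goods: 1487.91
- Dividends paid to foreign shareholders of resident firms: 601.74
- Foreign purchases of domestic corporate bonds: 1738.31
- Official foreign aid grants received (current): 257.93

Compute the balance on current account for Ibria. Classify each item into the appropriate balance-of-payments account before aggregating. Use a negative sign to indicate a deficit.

-1178.86

Goods: -1487.91
Services: -187.22 + 260.38 = 73.16
Primary income: -601.74 - 175.06 + 309.57 + 609.34 = 142.11
Secondary income: -282.99 - 343.37 + 257.93 + 526.37 - 64.16 = 93.78
Current account = (-1487.91) + 73.16 + 142.11 + 93.78 = -1178.86
(Excluded from the current account — financial account: borrowing by resident firms from foreign banks 1232.31, domestic pension funds' purchases of foreign equities 1080.52, new loans extended by domestic banks to foreign borrowers 444.24, foreign purchases of domestic corporate bonds 1738.31.)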